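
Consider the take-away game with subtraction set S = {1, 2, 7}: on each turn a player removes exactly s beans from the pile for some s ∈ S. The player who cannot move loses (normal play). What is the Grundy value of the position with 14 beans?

G(0) = 0
G(1) = mex{0} = 1
G(2) = mex{1,0} = 2
G(3) = mex{2,1} = 0
G(4) = mex{0,2} = 1
G(5) = mex{1,0} = 2
G(6) = mex{2,1} = 0
G(7) = mex{0,2,0} = 1
G(8) = mex{1,0,1} = 2
G(9) = mex{2,1,2} = 0
G(10) = mex{0,2,0} = 1
G(11) = mex{1,0,1} = 2
G(12) = mex{2,1,2} = 0
G(13) = mex{0,2,0} = 1
G(14) = mex{1,0,1} = 2

2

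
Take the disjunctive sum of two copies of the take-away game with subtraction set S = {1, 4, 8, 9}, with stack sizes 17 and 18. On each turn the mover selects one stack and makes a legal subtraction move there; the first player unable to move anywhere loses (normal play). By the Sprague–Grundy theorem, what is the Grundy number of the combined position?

All stacks use S = {1, 4, 8, 9}:
G(0) = 0
G(1) = mex{0} = 1
G(2) = mex{1} = 0
G(3) = mex{0} = 1
G(4) = mex{1,0} = 2
G(5) = mex{2,1} = 0
G(6) = mex{0,0} = 1
G(7) = mex{1,1} = 0
G(8) = mex{0,2,0} = 1
G(9) = mex{1,0,1,0} = 2
G(10) = mex{2,1,0,1} = 3
G(11) = mex{3,0,1,0} = 2
G(12) = mex{2,1,2,1} = 0
G(13) = mex{0,2,0,2} = 1
G(14) = mex{1,3,1,0} = 2
G(15) = mex{2,2,0,1} = 3
G(16) = mex{3,0,1,0} = 2
G(17) = mex{2,1,2,1} = 0
G(18) = mex{0,2,3,2} = 1
Stack A: G(17) = 0.
Stack B: G(18) = 1.
Combined Grundy value = 0 ⊕ 1 = 1.

1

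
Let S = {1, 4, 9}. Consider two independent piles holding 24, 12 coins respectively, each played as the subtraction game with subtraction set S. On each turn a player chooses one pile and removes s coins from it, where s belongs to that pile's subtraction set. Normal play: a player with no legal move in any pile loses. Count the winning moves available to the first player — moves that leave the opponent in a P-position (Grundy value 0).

2

All piles use S = {1, 4, 9}:
n :  0  1  2  3  4  5  6  7  8  9 10 11 12 13 14 15 16 17 18 19 20 21 22 23 24
G :  0  1  0  1  2  0  1  0  1  2  0  1  0  1  2  0  1  0  1  2  0  1  0  1  2
Pile A: G(24) = 2.
Pile B: G(12) = 0.
Combined Grundy value = 2 ⊕ 0 = 2.
A winning move leaves total XOR = 0, i.e. changes one component's Grundy value g to g ⊕ X where X is the current total.
Pile A: need g' = 2⊕2 = 0. Options: 24−1→G=1, 24−4→G=0, 24−9→G=0. Hits: 2.
Pile B: need g' = 0⊕2 = 2. Options: 12−1→G=1, 12−4→G=1, 12−9→G=1. Hits: 0.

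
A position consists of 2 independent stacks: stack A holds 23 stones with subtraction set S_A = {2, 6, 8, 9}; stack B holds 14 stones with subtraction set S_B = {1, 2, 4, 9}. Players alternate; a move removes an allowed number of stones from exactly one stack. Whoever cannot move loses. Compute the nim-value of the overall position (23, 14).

Stack A, S = {2, 6, 8, 9}:
G(0) = 0
G(1) = mex{} = 0
G(2) = mex{0} = 1
G(3) = mex{0} = 1
G(4) = mex{1} = 0
G(5) = mex{1} = 0
G(6) = mex{0,0} = 1
G(7) = mex{0,0} = 1
G(8) = mex{1,1,0} = 2
G(9) = mex{1,1,0,0} = 2
G(10) = mex{2,0,1,0} = 3
G(11) = mex{2,0,1,1} = 3
G(12) = mex{3,1,0,1} = 2
G(13) = mex{3,1,0,0} = 2
G(14) = mex{2,2,1,0} = 3
G(15) = mex{2,2,1,1} = 0
G(16) = mex{3,3,2,1} = 0
G(17) = mex{0,3,2,2} = 1
G(18) = mex{0,2,3,2} = 1
G(19) = mex{1,2,3,3} = 0
G(20) = mex{1,3,2,3} = 0
G(21) = mex{0,0,2,2} = 1
G(22) = mex{0,0,3,2} = 1
G(23) = mex{1,1,0,3} = 2
G_A(23) = 2.
Stack B, S = {1, 2, 4, 9}:
G(0) = 0
G(1) = mex{0} = 1
G(2) = mex{1,0} = 2
G(3) = mex{2,1} = 0
G(4) = mex{0,2,0} = 1
G(5) = mex{1,0,1} = 2
G(6) = mex{2,1,2} = 0
G(7) = mex{0,2,0} = 1
G(8) = mex{1,0,1} = 2
G(9) = mex{2,1,2,0} = 3
G(10) = mex{3,2,0,1} = 4
G(11) = mex{4,3,1,2} = 0
G(12) = mex{0,4,2,0} = 1
G(13) = mex{1,0,3,1} = 2
G(14) = mex{2,1,4,2} = 0
G_B(14) = 0.
Combined Grundy value = 2 ⊕ 0 = 2.

2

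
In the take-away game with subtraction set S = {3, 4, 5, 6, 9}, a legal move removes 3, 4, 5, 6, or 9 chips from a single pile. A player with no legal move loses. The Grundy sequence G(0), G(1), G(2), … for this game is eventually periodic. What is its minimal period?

12

G(0) = 0
G(1) = mex{} = 0
G(2) = mex{} = 0
G(3) = mex{0} = 1
G(4) = mex{0,0} = 1
G(5) = mex{0,0,0} = 1
G(6) = mex{1,0,0,0} = 2
G(7) = mex{1,1,0,0} = 2
G(8) = mex{1,1,1,0} = 2
G(9) = mex{2,1,1,1,0} = 3
G(10) = mex{2,2,1,1,0} = 3
G(11) = mex{2,2,2,1,0} = 3
G(12) = mex{3,2,2,2,1} = 0
G(13) = mex{3,3,2,2,1} = 0
G(14) = mex{3,3,3,2,1} = 0
G(15) = mex{0,3,3,3,2} = 1
G(16) = mex{0,0,3,3,2} = 1
G(17) = mex{0,0,0,3,2} = 1
G(18) = mex{1,0,0,0,3} = 2
G(19) = mex{1,1,0,0,3} = 2
G(20) = mex{1,1,1,0,3} = 2
G(21) = mex{2,1,1,1,0} = 3
G(22) = mex{2,2,1,1,0} = 3
G(23) = mex{2,2,2,1,0} = 3
G(24) = mex{3,2,2,2,1} = 0
G(25) = mex{3,3,2,2,1} = 0
G(n+12) = G(n) holds for n = 0,…,8 (a full window of length max(S) = 9), so the sequence is purely periodic with period 12.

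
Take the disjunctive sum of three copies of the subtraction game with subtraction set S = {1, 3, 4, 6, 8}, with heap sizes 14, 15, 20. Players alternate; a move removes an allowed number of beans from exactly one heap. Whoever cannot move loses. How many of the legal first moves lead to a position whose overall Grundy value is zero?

2

All heaps use S = {1, 3, 4, 6, 8}:
n :  0  1  2  3  4  5  6  7  8  9 10 11 12 13 14 15 16 17 18 19 20
G :  0  1  0  1  2  3  2  0  1  0  1  2  3  2  0  1  0  1  2  3  2
Heap A: G(14) = 0.
Heap B: G(15) = 1.
Heap C: G(20) = 2.
Combined Grundy value = 0 ⊕ 1 ⊕ 2 = 3.
A winning move leaves total XOR = 0, i.e. changes one component's Grundy value g to g ⊕ X where X is the current total.
Heap A: need g' = 0⊕3 = 3. Options: 14−1→G=2, 14−3→G=2, 14−4→G=1, 14−6→G=1, 14−8→G=2. Hits: 0.
Heap B: need g' = 1⊕3 = 2. Options: 15−1→G=0, 15−3→G=3, 15−4→G=2, 15−6→G=0, 15−8→G=0. Hits: 1.
Heap C: need g' = 2⊕3 = 1. Options: 20−1→G=3, 20−3→G=1, 20−4→G=0, 20−6→G=0, 20−8→G=3. Hits: 1.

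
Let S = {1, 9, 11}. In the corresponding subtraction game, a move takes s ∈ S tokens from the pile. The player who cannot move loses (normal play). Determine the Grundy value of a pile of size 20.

0

G(0) = 0
G(1) = mex{0} = 1
G(2) = mex{1} = 0
G(3) = mex{0} = 1
G(4) = mex{1} = 0
G(5) = mex{0} = 1
G(6) = mex{1} = 0
G(7) = mex{0} = 1
G(8) = mex{1} = 0
G(9) = mex{0,0} = 1
G(10) = mex{1,1} = 0
G(11) = mex{0,0,0} = 1
G(12) = mex{1,1,1} = 0
G(13) = mex{0,0,0} = 1
G(14) = mex{1,1,1} = 0
G(15) = mex{0,0,0} = 1
G(16) = mex{1,1,1} = 0
G(17) = mex{0,0,0} = 1
G(18) = mex{1,1,1} = 0
G(19) = mex{0,0,0} = 1
G(20) = mex{1,1,1} = 0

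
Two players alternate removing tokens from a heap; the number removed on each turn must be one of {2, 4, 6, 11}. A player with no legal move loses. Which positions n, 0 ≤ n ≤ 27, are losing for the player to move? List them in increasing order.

0, 1, 8, 9, 16, 17, 24, 25

G(0) = 0
G(1) = mex{} = 0
G(2) = mex{0} = 1
G(3) = mex{0} = 1
G(4) = mex{1,0} = 2
G(5) = mex{1,0} = 2
G(6) = mex{2,1,0} = 3
G(7) = mex{2,1,0} = 3
G(8) = mex{3,2,1} = 0
G(9) = mex{3,2,1} = 0
G(10) = mex{0,3,2} = 1
G(11) = mex{0,3,2,0} = 1
G(12) = mex{1,0,3,0} = 2
G(13) = mex{1,0,3,1} = 2
G(14) = mex{2,1,0,1} = 3
G(15) = mex{2,1,0,2} = 3
G(16) = mex{3,2,1,2} = 0
G(17) = mex{3,2,1,3} = 0
G(18) = mex{0,3,2,3} = 1
G(19) = mex{0,3,2,0} = 1
G(20) = mex{1,0,3,0} = 2
G(21) = mex{1,0,3,1} = 2
G(22) = mex{2,1,0,1} = 3
G(23) = mex{2,1,0,2} = 3
G(24) = mex{3,2,1,2} = 0
G(25) = mex{3,2,1,3} = 0
G(26) = mex{0,3,2,3} = 1
G(27) = mex{0,3,2,0} = 1
P-positions are exactly the n with G(n) = 0.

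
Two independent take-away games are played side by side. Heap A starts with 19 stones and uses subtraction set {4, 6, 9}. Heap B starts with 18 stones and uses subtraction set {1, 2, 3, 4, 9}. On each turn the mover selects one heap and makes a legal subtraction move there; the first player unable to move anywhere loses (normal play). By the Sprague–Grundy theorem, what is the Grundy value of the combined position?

Heap A, S = {4, 6, 9}:
G(0) = 0
G(1) = mex{} = 0
G(2) = mex{} = 0
G(3) = mex{} = 0
G(4) = mex{0} = 1
G(5) = mex{0} = 1
G(6) = mex{0,0} = 1
G(7) = mex{0,0} = 1
G(8) = mex{1,0} = 2
G(9) = mex{1,0,0} = 2
G(10) = mex{1,1,0} = 2
G(11) = mex{1,1,0} = 2
G(12) = mex{2,1,0} = 3
G(13) = mex{2,1,1} = 0
G(14) = mex{2,2,1} = 0
G(15) = mex{2,2,1} = 0
G(16) = mex{3,2,1} = 0
G(17) = mex{0,2,2} = 1
G(18) = mex{0,3,2} = 1
G(19) = mex{0,0,2} = 1
G_A(19) = 1.
Heap B, S = {1, 2, 3, 4, 9}:
G(0) = 0
G(1) = mex{0} = 1
G(2) = mex{1,0} = 2
G(3) = mex{2,1,0} = 3
G(4) = mex{3,2,1,0} = 4
G(5) = mex{4,3,2,1} = 0
G(6) = mex{0,4,3,2} = 1
G(7) = mex{1,0,4,3} = 2
G(8) = mex{2,1,0,4} = 3
G(9) = mex{3,2,1,0,0} = 4
G(10) = mex{4,3,2,1,1} = 0
G(11) = mex{0,4,3,2,2} = 1
G(12) = mex{1,0,4,3,3} = 2
G(13) = mex{2,1,0,4,4} = 3
G(14) = mex{3,2,1,0,0} = 4
G(15) = mex{4,3,2,1,1} = 0
G(16) = mex{0,4,3,2,2} = 1
G(17) = mex{1,0,4,3,3} = 2
G(18) = mex{2,1,0,4,4} = 3
G_B(18) = 3.
Combined Grundy value = 1 ⊕ 3 = 2.

2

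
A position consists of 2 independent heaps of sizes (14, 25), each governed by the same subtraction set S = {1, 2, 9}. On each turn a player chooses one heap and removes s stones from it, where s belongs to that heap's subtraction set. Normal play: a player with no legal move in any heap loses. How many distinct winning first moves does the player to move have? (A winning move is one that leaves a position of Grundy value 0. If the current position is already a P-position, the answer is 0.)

All heaps use S = {1, 2, 9}:
G(0) = 0
G(1) = mex{0} = 1
G(2) = mex{1,0} = 2
G(3) = mex{2,1} = 0
G(4) = mex{0,2} = 1
G(5) = mex{1,0} = 2
G(6) = mex{2,1} = 0
G(7) = mex{0,2} = 1
G(8) = mex{1,0} = 2
G(9) = mex{2,1,0} = 3
G(10) = mex{3,2,1} = 0
G(11) = mex{0,3,2} = 1
G(12) = mex{1,0,0} = 2
G(13) = mex{2,1,1} = 0
G(14) = mex{0,2,2} = 1
G(15) = mex{1,0,0} = 2
G(16) = mex{2,1,1} = 0
G(17) = mex{0,2,2} = 1
G(18) = mex{1,0,3} = 2
G(19) = mex{2,1,0} = 3
G(20) = mex{3,2,1} = 0
G(21) = mex{0,3,2} = 1
G(22) = mex{1,0,0} = 2
G(23) = mex{2,1,1} = 0
G(24) = mex{0,2,2} = 1
G(25) = mex{1,0,0} = 2
Heap A: G(14) = 1.
Heap B: G(25) = 2.
Combined Grundy value = 1 ⊕ 2 = 3.
A winning move leaves total XOR = 0, i.e. changes one component's Grundy value g to g ⊕ X where X is the current total.
Heap A: need g' = 1⊕3 = 2. Options: 14−1→G=0, 14−2→G=2, 14−9→G=2. Hits: 2.
Heap B: need g' = 2⊕3 = 1. Options: 25−1→G=1, 25−2→G=0, 25−9→G=0. Hits: 1.

3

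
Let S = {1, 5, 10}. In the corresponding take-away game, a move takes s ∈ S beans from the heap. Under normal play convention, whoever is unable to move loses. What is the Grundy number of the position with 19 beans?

0

G(0) = 0
G(1) = mex{0} = 1
G(2) = mex{1} = 0
G(3) = mex{0} = 1
G(4) = mex{1} = 0
G(5) = mex{0,0} = 1
G(6) = mex{1,1} = 0
G(7) = mex{0,0} = 1
G(8) = mex{1,1} = 0
G(9) = mex{0,0} = 1
G(10) = mex{1,1,0} = 2
G(11) = mex{2,0,1} = 3
G(12) = mex{3,1,0} = 2
G(13) = mex{2,0,1} = 3
G(14) = mex{3,1,0} = 2
G(15) = mex{2,2,1} = 0
G(16) = mex{0,3,0} = 1
G(17) = mex{1,2,1} = 0
G(18) = mex{0,3,0} = 1
G(19) = mex{1,2,1} = 0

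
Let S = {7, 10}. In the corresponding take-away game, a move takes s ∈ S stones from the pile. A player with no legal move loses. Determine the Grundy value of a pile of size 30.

1

G(0) = 0
G(1) = mex{} = 0
G(2) = mex{} = 0
G(3) = mex{} = 0
G(4) = mex{} = 0
G(5) = mex{} = 0
G(6) = mex{} = 0
G(7) = mex{0} = 1
G(8) = mex{0} = 1
G(9) = mex{0} = 1
G(10) = mex{0,0} = 1
G(11) = mex{0,0} = 1
G(12) = mex{0,0} = 1
G(13) = mex{0,0} = 1
G(14) = mex{1,0} = 2
G(15) = mex{1,0} = 2
G(16) = mex{1,0} = 2
G(17) = mex{1,1} = 0
G(18) = mex{1,1} = 0
G(19) = mex{1,1} = 0
G(20) = mex{1,1} = 0
G(21) = mex{2,1} = 0
G(22) = mex{2,1} = 0
G(23) = mex{2,1} = 0
G(24) = mex{0,2} = 1
G(25) = mex{0,2} = 1
G(26) = mex{0,2} = 1
G(27) = mex{0,0} = 1
G(28) = mex{0,0} = 1
G(29) = mex{0,0} = 1
G(30) = mex{0,0} = 1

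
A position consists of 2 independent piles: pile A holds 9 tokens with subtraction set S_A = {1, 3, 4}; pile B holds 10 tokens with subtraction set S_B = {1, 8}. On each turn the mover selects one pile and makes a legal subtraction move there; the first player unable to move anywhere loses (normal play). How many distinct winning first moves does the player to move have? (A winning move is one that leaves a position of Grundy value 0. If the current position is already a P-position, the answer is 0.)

Pile A, S = {1, 3, 4}:
n : 0 1 2 3 4 5 6 7 8 9
G : 0 1 0 1 2 3 2 0 1 0
G_A(9) = 0.
Pile B, S = {1, 8}:
G(0) = 0
G(1) = mex{0} = 1
G(2) = mex{1} = 0
G(3) = mex{0} = 1
G(4) = mex{1} = 0
G(5) = mex{0} = 1
G(6) = mex{1} = 0
G(7) = mex{0} = 1
G(8) = mex{1,0} = 2
G(9) = mex{2,1} = 0
G(10) = mex{0,0} = 1
G_B(10) = 1.
Combined Grundy value = 0 ⊕ 1 = 1.
A winning move leaves total XOR = 0, i.e. changes one component's Grundy value g to g ⊕ X where X is the current total.
Pile A: need g' = 0⊕1 = 1. Options: 9−1→G=1, 9−3→G=2, 9−4→G=3. Hits: 1.
Pile B: need g' = 1⊕1 = 0. Options: 10−1→G=0, 10−8→G=0. Hits: 2.

3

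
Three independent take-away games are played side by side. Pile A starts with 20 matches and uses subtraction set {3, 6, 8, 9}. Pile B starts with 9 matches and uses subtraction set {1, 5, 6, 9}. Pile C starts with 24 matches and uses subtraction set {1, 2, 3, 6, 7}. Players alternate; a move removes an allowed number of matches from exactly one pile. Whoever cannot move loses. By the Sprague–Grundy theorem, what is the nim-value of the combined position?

Pile A, S = {3, 6, 8, 9}:
n :  0  1  2  3  4  5  6  7  8  9 10 11 12 13 14 15 16 17 18 19 20
G :  0  0  0  1  1  1  2  2  2  3  3  3  0  0  0  1  1  1  2  2  2
G_A(20) = 2.
Pile B, S = {1, 5, 6, 9}:
n : 0 1 2 3 4 5 6 7 8 9
G : 0 1 0 1 0 1 2 3 2 3
G_B(9) = 3.
Pile C, S = {1, 2, 3, 6, 7}:
G(0) = 0
G(1) = mex{0} = 1
G(2) = mex{1,0} = 2
G(3) = mex{2,1,0} = 3
G(4) = mex{3,2,1} = 0
G(5) = mex{0,3,2} = 1
G(6) = mex{1,0,3,0} = 2
G(7) = mex{2,1,0,1,0} = 3
G(8) = mex{3,2,1,2,1} = 0
G(9) = mex{0,3,2,3,2} = 1
G(10) = mex{1,0,3,0,3} = 2
G(11) = mex{2,1,0,1,0} = 3
G(12) = mex{3,2,1,2,1} = 0
G(13) = mex{0,3,2,3,2} = 1
G(14) = mex{1,0,3,0,3} = 2
G(15) = mex{2,1,0,1,0} = 3
G(16) = mex{3,2,1,2,1} = 0
G(17) = mex{0,3,2,3,2} = 1
G(18) = mex{1,0,3,0,3} = 2
G(19) = mex{2,1,0,1,0} = 3
G(20) = mex{3,2,1,2,1} = 0
G(21) = mex{0,3,2,3,2} = 1
G(22) = mex{1,0,3,0,3} = 2
G(23) = mex{2,1,0,1,0} = 3
G(24) = mex{3,2,1,2,1} = 0
G_C(24) = 0.
Combined Grundy value = 2 ⊕ 3 ⊕ 0 = 1.

1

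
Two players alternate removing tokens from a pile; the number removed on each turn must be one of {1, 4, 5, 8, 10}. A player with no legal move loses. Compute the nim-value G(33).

G(0) = 0
G(1) = mex{0} = 1
G(2) = mex{1} = 0
G(3) = mex{0} = 1
G(4) = mex{1,0} = 2
G(5) = mex{2,1,0} = 3
G(6) = mex{3,0,1} = 2
G(7) = mex{2,1,0} = 3
G(8) = mex{3,2,1,0} = 4
G(9) = mex{4,3,2,1} = 0
G(10) = mex{0,2,3,0,0} = 1
G(11) = mex{1,3,2,1,1} = 0
G(12) = mex{0,4,3,2,0} = 1
G(13) = mex{1,0,4,3,1} = 2
G(14) = mex{2,1,0,2,2} = 3
G(15) = mex{3,0,1,3,3} = 2
G(16) = mex{2,1,0,4,2} = 3
G(17) = mex{3,2,1,0,3} = 4
G(18) = mex{4,3,2,1,4} = 0
G(19) = mex{0,2,3,0,0} = 1
G(20) = mex{1,3,2,1,1} = 0
G(21) = mex{0,4,3,2,0} = 1
G(22) = mex{1,0,4,3,1} = 2
G(23) = mex{2,1,0,2,2} = 3
G(24) = mex{3,0,1,3,3} = 2
G(25) = mex{2,1,0,4,2} = 3
G(26) = mex{3,2,1,0,3} = 4
G(27) = mex{4,3,2,1,4} = 0
G(28) = mex{0,2,3,0,0} = 1
G(29) = mex{1,3,2,1,1} = 0
G(30) = mex{0,4,3,2,0} = 1
G(31) = mex{1,0,4,3,1} = 2
G(32) = mex{2,1,0,2,2} = 3
G(33) = mex{3,0,1,3,3} = 2

2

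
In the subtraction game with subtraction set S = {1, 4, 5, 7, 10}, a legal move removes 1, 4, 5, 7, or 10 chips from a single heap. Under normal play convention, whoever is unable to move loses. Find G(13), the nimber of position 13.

3

n :  0  1  2  3  4  5  6  7  8  9 10 11 12 13
G :  0  1  0  1  2  3  2  3  0  1  4  0  1  3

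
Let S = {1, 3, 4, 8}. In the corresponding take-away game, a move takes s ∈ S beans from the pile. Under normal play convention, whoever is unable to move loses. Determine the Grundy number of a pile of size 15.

1

n :  0  1  2  3  4  5  6  7  8  9 10 11 12 13 14 15
G :  0  1  0  1  2  3  2  0  1  0  1  2  3  2  0  1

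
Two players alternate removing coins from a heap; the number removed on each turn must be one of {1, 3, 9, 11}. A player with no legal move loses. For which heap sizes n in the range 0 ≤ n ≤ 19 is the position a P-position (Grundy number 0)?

0, 2, 4, 6, 8, 10, 12, 14, 16, 18

G(0) = 0
G(1) = mex{0} = 1
G(2) = mex{1} = 0
G(3) = mex{0,0} = 1
G(4) = mex{1,1} = 0
G(5) = mex{0,0} = 1
G(6) = mex{1,1} = 0
G(7) = mex{0,0} = 1
G(8) = mex{1,1} = 0
G(9) = mex{0,0,0} = 1
G(10) = mex{1,1,1} = 0
G(11) = mex{0,0,0,0} = 1
G(12) = mex{1,1,1,1} = 0
G(13) = mex{0,0,0,0} = 1
G(14) = mex{1,1,1,1} = 0
G(15) = mex{0,0,0,0} = 1
G(16) = mex{1,1,1,1} = 0
G(17) = mex{0,0,0,0} = 1
G(18) = mex{1,1,1,1} = 0
G(19) = mex{0,0,0,0} = 1
P-positions are exactly the n with G(n) = 0.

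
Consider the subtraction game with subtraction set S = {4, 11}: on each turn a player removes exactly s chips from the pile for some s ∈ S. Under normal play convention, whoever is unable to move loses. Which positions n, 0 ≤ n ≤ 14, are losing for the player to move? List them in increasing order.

G(0) = 0
G(1) = mex{} = 0
G(2) = mex{} = 0
G(3) = mex{} = 0
G(4) = mex{0} = 1
G(5) = mex{0} = 1
G(6) = mex{0} = 1
G(7) = mex{0} = 1
G(8) = mex{1} = 0
G(9) = mex{1} = 0
G(10) = mex{1} = 0
G(11) = mex{1,0} = 2
G(12) = mex{0,0} = 1
G(13) = mex{0,0} = 1
G(14) = mex{0,0} = 1
P-positions are exactly the n with G(n) = 0.

0, 1, 2, 3, 8, 9, 10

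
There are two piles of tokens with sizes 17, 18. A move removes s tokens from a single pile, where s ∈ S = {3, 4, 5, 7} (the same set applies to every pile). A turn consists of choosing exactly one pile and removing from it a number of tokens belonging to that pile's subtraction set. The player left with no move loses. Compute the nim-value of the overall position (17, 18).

All piles use S = {3, 4, 5, 7}:
G(0) = 0
G(1) = mex{} = 0
G(2) = mex{} = 0
G(3) = mex{0} = 1
G(4) = mex{0,0} = 1
G(5) = mex{0,0,0} = 1
G(6) = mex{1,0,0} = 2
G(7) = mex{1,1,0,0} = 2
G(8) = mex{1,1,1,0} = 2
G(9) = mex{2,1,1,0} = 3
G(10) = mex{2,2,1,1} = 0
G(11) = mex{2,2,2,1} = 0
G(12) = mex{3,2,2,1} = 0
G(13) = mex{0,3,2,2} = 1
G(14) = mex{0,0,3,2} = 1
G(15) = mex{0,0,0,2} = 1
G(16) = mex{1,0,0,3} = 2
G(17) = mex{1,1,0,0} = 2
G(18) = mex{1,1,1,0} = 2
Pile A: G(17) = 2.
Pile B: G(18) = 2.
Combined Grundy value = 2 ⊕ 2 = 0.

0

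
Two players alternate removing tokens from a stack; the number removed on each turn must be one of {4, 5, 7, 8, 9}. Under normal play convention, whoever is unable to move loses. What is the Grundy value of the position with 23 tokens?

n :  0  1  2  3  4  5  6  7  8  9 10 11 12 13 14 15 16 17 18 19 20 21 22 23
G :  0  0  0  0  1  1  1  1  2  2  2  2  3  0  0  0  0  1  1  1  1  2  2  2

2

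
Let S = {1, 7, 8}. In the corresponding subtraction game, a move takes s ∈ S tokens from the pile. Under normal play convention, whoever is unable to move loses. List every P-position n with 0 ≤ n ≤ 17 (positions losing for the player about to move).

G(0) = 0
G(1) = mex{0} = 1
G(2) = mex{1} = 0
G(3) = mex{0} = 1
G(4) = mex{1} = 0
G(5) = mex{0} = 1
G(6) = mex{1} = 0
G(7) = mex{0,0} = 1
G(8) = mex{1,1,0} = 2
G(9) = mex{2,0,1} = 3
G(10) = mex{3,1,0} = 2
G(11) = mex{2,0,1} = 3
G(12) = mex{3,1,0} = 2
G(13) = mex{2,0,1} = 3
G(14) = mex{3,1,0} = 2
G(15) = mex{2,2,1} = 0
G(16) = mex{0,3,2} = 1
G(17) = mex{1,2,3} = 0
P-positions are exactly the n with G(n) = 0.

0, 2, 4, 6, 15, 17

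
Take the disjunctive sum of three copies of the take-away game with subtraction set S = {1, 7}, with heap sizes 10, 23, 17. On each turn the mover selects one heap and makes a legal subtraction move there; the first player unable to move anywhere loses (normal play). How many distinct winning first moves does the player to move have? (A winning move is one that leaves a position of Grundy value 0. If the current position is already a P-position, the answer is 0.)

0

All heaps use S = {1, 7}:
n :  0  1  2  3  4  5  6  7  8  9 10 11 12 13 14 15 16 17 18 19 20 21 22 23
G :  0  1  0  1  0  1  0  1  0  1  0  1  0  1  0  1  0  1  0  1  0  1  0  1
Heap A: G(10) = 0.
Heap B: G(23) = 1.
Heap C: G(17) = 1.
Combined Grundy value = 0 ⊕ 1 ⊕ 1 = 0.
A winning move leaves total XOR = 0, i.e. changes one component's Grundy value g to g ⊕ X where X is the current total.
Heap A: target g' = 0⊕0 = 0, but every legal move changes the Grundy value (mex property), so 0 moves.
Heap B: target g' = 1⊕0 = 1, but every legal move changes the Grundy value (mex property), so 0 moves.
Heap C: target g' = 1⊕0 = 1, but every legal move changes the Grundy value (mex property), so 0 moves.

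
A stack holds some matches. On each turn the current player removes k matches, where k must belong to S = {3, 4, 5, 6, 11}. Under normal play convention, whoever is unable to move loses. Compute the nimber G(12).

n :  0  1  2  3  4  5  6  7  8  9 10 11 12
G :  0  0  0  1  1  1  2  2  2  0  0  3  1

1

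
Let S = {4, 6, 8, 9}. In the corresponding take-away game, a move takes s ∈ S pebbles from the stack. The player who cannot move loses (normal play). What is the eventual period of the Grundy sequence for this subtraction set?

13

n :  0  1  2  3  4  5  6  7  8  9 10 11 12 13 14 15 16 17 18 19 20 21 22 23 24 25 26 27
G :  0  0  0  0  1  1  1  1  2  2  2  2  3  0  0  0  0  1  1  1  1  2  2  2  2  3  0  0
G(n+13) = G(n) holds for n = 0,…,8 (a full window of length max(S) = 9), so the sequence is purely periodic with period 13.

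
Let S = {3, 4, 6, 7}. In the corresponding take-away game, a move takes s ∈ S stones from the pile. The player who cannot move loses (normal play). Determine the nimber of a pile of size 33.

1

n :  0  1  2  3  4  5  6  7  8  9 10 11 12 13 14 15 16 17 18 19 20 21 22 23 24 25 26 27 28 29 30 31 32 33
G :  0  0  0  1  1  1  2  2  2  3  0  0  0  1  1  1  2  2  2  3  0  0  0  1  1  1  2  2  2  3  0  0  0  1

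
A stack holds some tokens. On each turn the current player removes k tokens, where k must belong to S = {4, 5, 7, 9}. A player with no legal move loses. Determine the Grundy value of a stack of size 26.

0

n :  0  1  2  3  4  5  6  7  8  9 10 11 12 13 14 15 16 17 18 19 20 21 22 23 24 25 26
G :  0  0  0  0  1  1  1  1  2  2  2  2  3  0  0  0  0  1  1  1  1  2  2  2  2  3  0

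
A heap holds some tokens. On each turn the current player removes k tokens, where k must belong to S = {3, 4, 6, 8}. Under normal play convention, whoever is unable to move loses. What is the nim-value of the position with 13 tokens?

0

n :  0  1  2  3  4  5  6  7  8  9 10 11 12 13
G :  0  0  0  1  1  1  2  2  2  3  3  0  0  0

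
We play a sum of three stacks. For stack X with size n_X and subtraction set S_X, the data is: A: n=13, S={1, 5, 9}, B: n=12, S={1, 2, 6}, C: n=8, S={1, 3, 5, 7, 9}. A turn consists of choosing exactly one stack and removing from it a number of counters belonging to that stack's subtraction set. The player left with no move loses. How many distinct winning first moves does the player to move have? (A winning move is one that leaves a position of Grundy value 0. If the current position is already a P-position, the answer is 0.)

1

Stack A, S = {1, 5, 9}:
n :  0  1  2  3  4  5  6  7  8  9 10 11 12 13
G :  0  1  0  1  0  1  0  1  0  1  0  1  0  1
G_A(13) = 1.
Stack B, S = {1, 2, 6}:
n :  0  1  2  3  4  5  6  7  8  9 10 11 12
G :  0  1  2  0  1  2  3  0  1  2  0  1  2
G_B(12) = 2.
Stack C, S = {1, 3, 5, 7, 9}:
n : 0 1 2 3 4 5 6 7 8
G : 0 1 0 1 0 1 0 1 0
G_C(8) = 0.
Combined Grundy value = 1 ⊕ 2 ⊕ 0 = 3.
A winning move leaves total XOR = 0, i.e. changes one component's Grundy value g to g ⊕ X where X is the current total.
Stack A: need g' = 1⊕3 = 2. Options: 13−1→G=0, 13−5→G=0, 13−9→G=0. Hits: 0.
Stack B: need g' = 2⊕3 = 1. Options: 12−1→G=1, 12−2→G=0, 12−6→G=3. Hits: 1.
Stack C: need g' = 0⊕3 = 3. Options: 8−1→G=1, 8−3→G=1, 8−5→G=1, 8−7→G=1. Hits: 0.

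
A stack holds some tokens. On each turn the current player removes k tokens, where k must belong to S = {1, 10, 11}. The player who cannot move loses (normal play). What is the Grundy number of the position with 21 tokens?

1

n :  0  1  2  3  4  5  6  7  8  9 10 11 12 13 14 15 16 17 18 19 20 21
G :  0  1  0  1  0  1  0  1  0  1  2  3  2  3  2  3  2  3  2  3  0  1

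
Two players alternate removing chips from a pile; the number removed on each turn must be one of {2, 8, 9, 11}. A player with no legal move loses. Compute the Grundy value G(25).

2

G(0) = 0
G(1) = mex{} = 0
G(2) = mex{0} = 1
G(3) = mex{0} = 1
G(4) = mex{1} = 0
G(5) = mex{1} = 0
G(6) = mex{0} = 1
G(7) = mex{0} = 1
G(8) = mex{1,0} = 2
G(9) = mex{1,0,0} = 2
G(10) = mex{2,1,0} = 3
G(11) = mex{2,1,1,0} = 3
G(12) = mex{3,0,1,0} = 2
G(13) = mex{3,0,0,1} = 2
G(14) = mex{2,1,0,1} = 3
G(15) = mex{2,1,1,0} = 3
G(16) = mex{3,2,1,0} = 4
G(17) = mex{3,2,2,1} = 0
G(18) = mex{4,3,2,1} = 0
G(19) = mex{0,3,3,2} = 1
G(20) = mex{0,2,3,2} = 1
G(21) = mex{1,2,2,3} = 0
G(22) = mex{1,3,2,3} = 0
G(23) = mex{0,3,3,2} = 1
G(24) = mex{0,4,3,2} = 1
G(25) = mex{1,0,4,3} = 2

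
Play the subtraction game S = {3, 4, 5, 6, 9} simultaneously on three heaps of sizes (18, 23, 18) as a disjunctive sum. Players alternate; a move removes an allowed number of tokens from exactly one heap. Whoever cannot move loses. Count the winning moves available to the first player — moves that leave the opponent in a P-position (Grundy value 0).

All heaps use S = {3, 4, 5, 6, 9}:
G(0) = 0
G(1) = mex{} = 0
G(2) = mex{} = 0
G(3) = mex{0} = 1
G(4) = mex{0,0} = 1
G(5) = mex{0,0,0} = 1
G(6) = mex{1,0,0,0} = 2
G(7) = mex{1,1,0,0} = 2
G(8) = mex{1,1,1,0} = 2
G(9) = mex{2,1,1,1,0} = 3
G(10) = mex{2,2,1,1,0} = 3
G(11) = mex{2,2,2,1,0} = 3
G(12) = mex{3,2,2,2,1} = 0
G(13) = mex{3,3,2,2,1} = 0
G(14) = mex{3,3,3,2,1} = 0
G(15) = mex{0,3,3,3,2} = 1
G(16) = mex{0,0,3,3,2} = 1
G(17) = mex{0,0,0,3,2} = 1
G(18) = mex{1,0,0,0,3} = 2
G(19) = mex{1,1,0,0,3} = 2
G(20) = mex{1,1,1,0,3} = 2
G(21) = mex{2,1,1,1,0} = 3
G(22) = mex{2,2,1,1,0} = 3
G(23) = mex{2,2,2,1,0} = 3
Heap A: G(18) = 2.
Heap B: G(23) = 3.
Heap C: G(18) = 2.
Combined Grundy value = 2 ⊕ 3 ⊕ 2 = 3.
A winning move leaves total XOR = 0, i.e. changes one component's Grundy value g to g ⊕ X where X is the current total.
Heap A: need g' = 2⊕3 = 1. Options: 18−3→G=1, 18−4→G=0, 18−5→G=0, 18−6→G=0, 18−9→G=3. Hits: 1.
Heap B: need g' = 3⊕3 = 0. Options: 23−3→G=2, 23−4→G=2, 23−5→G=2, 23−6→G=1, 23−9→G=0. Hits: 1.
Heap C: need g' = 2⊕3 = 1. Options: 18−3→G=1, 18−4→G=0, 18−5→G=0, 18−6→G=0, 18−9→G=3. Hits: 1.

3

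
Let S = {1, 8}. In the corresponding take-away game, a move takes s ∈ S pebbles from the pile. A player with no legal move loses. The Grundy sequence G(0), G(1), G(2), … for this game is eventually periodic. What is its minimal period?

9

G(0) = 0
G(1) = mex{0} = 1
G(2) = mex{1} = 0
G(3) = mex{0} = 1
G(4) = mex{1} = 0
G(5) = mex{0} = 1
G(6) = mex{1} = 0
G(7) = mex{0} = 1
G(8) = mex{1,0} = 2
G(9) = mex{2,1} = 0
G(10) = mex{0,0} = 1
G(11) = mex{1,1} = 0
G(12) = mex{0,0} = 1
G(13) = mex{1,1} = 0
G(14) = mex{0,0} = 1
G(15) = mex{1,1} = 0
G(16) = mex{0,2} = 1
G(17) = mex{1,0} = 2
G(18) = mex{2,1} = 0
G(19) = mex{0,0} = 1
G(n+9) = G(n) holds for n = 0,…,7 (a full window of length max(S) = 8), so the sequence is purely periodic with period 9.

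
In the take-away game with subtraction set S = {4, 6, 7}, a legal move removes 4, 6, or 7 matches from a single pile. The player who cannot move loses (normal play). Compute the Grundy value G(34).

0

G(0) = 0
G(1) = mex{} = 0
G(2) = mex{} = 0
G(3) = mex{} = 0
G(4) = mex{0} = 1
G(5) = mex{0} = 1
G(6) = mex{0,0} = 1
G(7) = mex{0,0,0} = 1
G(8) = mex{1,0,0} = 2
G(9) = mex{1,0,0} = 2
G(10) = mex{1,1,0} = 2
G(11) = mex{1,1,1} = 0
G(12) = mex{2,1,1} = 0
G(13) = mex{2,1,1} = 0
G(14) = mex{2,2,1} = 0
G(15) = mex{0,2,2} = 1
G(16) = mex{0,2,2} = 1
G(17) = mex{0,0,2} = 1
G(18) = mex{0,0,0} = 1
G(19) = mex{1,0,0} = 2
G(20) = mex{1,0,0} = 2
G(21) = mex{1,1,0} = 2
G(22) = mex{1,1,1} = 0
G(23) = mex{2,1,1} = 0
G(24) = mex{2,1,1} = 0
G(25) = mex{2,2,1} = 0
G(26) = mex{0,2,2} = 1
G(27) = mex{0,2,2} = 1
G(28) = mex{0,0,2} = 1
G(29) = mex{0,0,0} = 1
G(30) = mex{1,0,0} = 2
G(31) = mex{1,0,0} = 2
G(32) = mex{1,1,0} = 2
G(33) = mex{1,1,1} = 0
G(34) = mex{2,1,1} = 0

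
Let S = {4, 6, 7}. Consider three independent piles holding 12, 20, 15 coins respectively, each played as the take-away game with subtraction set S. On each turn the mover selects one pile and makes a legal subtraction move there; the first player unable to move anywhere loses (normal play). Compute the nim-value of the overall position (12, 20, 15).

3

All piles use S = {4, 6, 7}:
G(0) = 0
G(1) = mex{} = 0
G(2) = mex{} = 0
G(3) = mex{} = 0
G(4) = mex{0} = 1
G(5) = mex{0} = 1
G(6) = mex{0,0} = 1
G(7) = mex{0,0,0} = 1
G(8) = mex{1,0,0} = 2
G(9) = mex{1,0,0} = 2
G(10) = mex{1,1,0} = 2
G(11) = mex{1,1,1} = 0
G(12) = mex{2,1,1} = 0
G(13) = mex{2,1,1} = 0
G(14) = mex{2,2,1} = 0
G(15) = mex{0,2,2} = 1
G(16) = mex{0,2,2} = 1
G(17) = mex{0,0,2} = 1
G(18) = mex{0,0,0} = 1
G(19) = mex{1,0,0} = 2
G(20) = mex{1,0,0} = 2
Pile A: G(12) = 0.
Pile B: G(20) = 2.
Pile C: G(15) = 1.
Combined Grundy value = 0 ⊕ 2 ⊕ 1 = 3.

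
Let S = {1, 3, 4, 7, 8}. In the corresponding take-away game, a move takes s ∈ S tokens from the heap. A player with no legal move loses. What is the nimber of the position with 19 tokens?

4

G(0) = 0
G(1) = mex{0} = 1
G(2) = mex{1} = 0
G(3) = mex{0,0} = 1
G(4) = mex{1,1,0} = 2
G(5) = mex{2,0,1} = 3
G(6) = mex{3,1,0} = 2
G(7) = mex{2,2,1,0} = 3
G(8) = mex{3,3,2,1,0} = 4
G(9) = mex{4,2,3,0,1} = 5
G(10) = mex{5,3,2,1,0} = 4
G(11) = mex{4,4,3,2,1} = 0
G(12) = mex{0,5,4,3,2} = 1
G(13) = mex{1,4,5,2,3} = 0
G(14) = mex{0,0,4,3,2} = 1
G(15) = mex{1,1,0,4,3} = 2
G(16) = mex{2,0,1,5,4} = 3
G(17) = mex{3,1,0,4,5} = 2
G(18) = mex{2,2,1,0,4} = 3
G(19) = mex{3,3,2,1,0} = 4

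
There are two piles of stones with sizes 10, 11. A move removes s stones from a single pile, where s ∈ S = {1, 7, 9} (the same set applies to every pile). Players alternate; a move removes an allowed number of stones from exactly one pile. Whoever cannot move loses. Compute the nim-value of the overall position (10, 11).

All piles use S = {1, 7, 9}:
G(0) = 0
G(1) = mex{0} = 1
G(2) = mex{1} = 0
G(3) = mex{0} = 1
G(4) = mex{1} = 0
G(5) = mex{0} = 1
G(6) = mex{1} = 0
G(7) = mex{0,0} = 1
G(8) = mex{1,1} = 0
G(9) = mex{0,0,0} = 1
G(10) = mex{1,1,1} = 0
G(11) = mex{0,0,0} = 1
Pile A: G(10) = 0.
Pile B: G(11) = 1.
Combined Grundy value = 0 ⊕ 1 = 1.

1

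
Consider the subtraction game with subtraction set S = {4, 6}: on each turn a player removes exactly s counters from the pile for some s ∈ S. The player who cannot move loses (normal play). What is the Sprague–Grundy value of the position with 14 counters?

1

n :  0  1  2  3  4  5  6  7  8  9 10 11 12 13 14
G :  0  0  0  0  1  1  1  1  2  2  0  0  0  0  1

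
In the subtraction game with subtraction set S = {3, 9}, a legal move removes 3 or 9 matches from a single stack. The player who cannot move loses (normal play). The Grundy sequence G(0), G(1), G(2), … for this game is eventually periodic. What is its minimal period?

G(0) = 0
G(1) = mex{} = 0
G(2) = mex{} = 0
G(3) = mex{0} = 1
G(4) = mex{0} = 1
G(5) = mex{0} = 1
G(6) = mex{1} = 0
G(7) = mex{1} = 0
G(8) = mex{1} = 0
G(9) = mex{0,0} = 1
G(10) = mex{0,0} = 1
G(11) = mex{0,0} = 1
G(12) = mex{1,1} = 0
G(13) = mex{1,1} = 0
G(14) = mex{1,1} = 0
G(15) = mex{0,0} = 1
G(16) = mex{0,0} = 1
G(n+6) = G(n) holds for n = 0,…,8 (a full window of length max(S) = 9), so the sequence is purely periodic with period 6.

6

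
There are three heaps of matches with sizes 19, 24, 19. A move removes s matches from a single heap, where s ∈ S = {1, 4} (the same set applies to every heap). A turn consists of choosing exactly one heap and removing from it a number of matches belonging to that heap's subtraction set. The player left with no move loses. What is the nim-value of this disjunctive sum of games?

All heaps use S = {1, 4}:
n :  0  1  2  3  4  5  6  7  8  9 10 11 12 13 14 15 16 17 18 19 20 21 22 23 24
G :  0  1  0  1  2  0  1  0  1  2  0  1  0  1  2  0  1  0  1  2  0  1  0  1  2
Heap A: G(19) = 2.
Heap B: G(24) = 2.
Heap C: G(19) = 2.
Combined Grundy value = 2 ⊕ 2 ⊕ 2 = 2.

2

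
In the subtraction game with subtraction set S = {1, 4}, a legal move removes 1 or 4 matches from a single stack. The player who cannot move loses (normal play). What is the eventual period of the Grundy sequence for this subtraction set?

G(0) = 0
G(1) = mex{0} = 1
G(2) = mex{1} = 0
G(3) = mex{0} = 1
G(4) = mex{1,0} = 2
G(5) = mex{2,1} = 0
G(6) = mex{0,0} = 1
G(7) = mex{1,1} = 0
G(8) = mex{0,2} = 1
G(9) = mex{1,0} = 2
G(10) = mex{2,1} = 0
G(11) = mex{0,0} = 1
G(12) = mex{1,1} = 0
G(13) = mex{0,2} = 1
G(14) = mex{1,0} = 2
G(n+5) = G(n) holds for n = 0,…,3 (a full window of length max(S) = 4), so the sequence is purely periodic with period 5.

5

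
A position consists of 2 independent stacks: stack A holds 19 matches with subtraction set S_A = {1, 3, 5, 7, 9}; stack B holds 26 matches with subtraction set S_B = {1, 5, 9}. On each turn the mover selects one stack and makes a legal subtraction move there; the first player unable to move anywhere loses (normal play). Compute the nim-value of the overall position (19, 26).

1

Stack A, S = {1, 3, 5, 7, 9}:
n :  0  1  2  3  4  5  6  7  8  9 10 11 12 13 14 15 16 17 18 19
G :  0  1  0  1  0  1  0  1  0  1  0  1  0  1  0  1  0  1  0  1
G_A(19) = 1.
Stack B, S = {1, 5, 9}:
G(0) = 0
G(1) = mex{0} = 1
G(2) = mex{1} = 0
G(3) = mex{0} = 1
G(4) = mex{1} = 0
G(5) = mex{0,0} = 1
G(6) = mex{1,1} = 0
G(7) = mex{0,0} = 1
G(8) = mex{1,1} = 0
G(9) = mex{0,0,0} = 1
G(10) = mex{1,1,1} = 0
G(11) = mex{0,0,0} = 1
G(12) = mex{1,1,1} = 0
G(13) = mex{0,0,0} = 1
G(14) = mex{1,1,1} = 0
G(15) = mex{0,0,0} = 1
G(16) = mex{1,1,1} = 0
G(17) = mex{0,0,0} = 1
G(18) = mex{1,1,1} = 0
G(19) = mex{0,0,0} = 1
G(20) = mex{1,1,1} = 0
G(21) = mex{0,0,0} = 1
G(22) = mex{1,1,1} = 0
G(23) = mex{0,0,0} = 1
G(24) = mex{1,1,1} = 0
G(25) = mex{0,0,0} = 1
G(26) = mex{1,1,1} = 0
G_B(26) = 0.
Combined Grundy value = 1 ⊕ 0 = 1.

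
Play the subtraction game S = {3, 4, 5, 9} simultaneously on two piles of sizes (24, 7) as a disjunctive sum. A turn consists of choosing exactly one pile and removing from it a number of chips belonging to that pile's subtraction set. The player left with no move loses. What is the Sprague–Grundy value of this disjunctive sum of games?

All piles use S = {3, 4, 5, 9}:
G(0) = 0
G(1) = mex{} = 0
G(2) = mex{} = 0
G(3) = mex{0} = 1
G(4) = mex{0,0} = 1
G(5) = mex{0,0,0} = 1
G(6) = mex{1,0,0} = 2
G(7) = mex{1,1,0} = 2
G(8) = mex{1,1,1} = 0
G(9) = mex{2,1,1,0} = 3
G(10) = mex{2,2,1,0} = 3
G(11) = mex{0,2,2,0} = 1
G(12) = mex{3,0,2,1} = 4
G(13) = mex{3,3,0,1} = 2
G(14) = mex{1,3,3,1} = 0
G(15) = mex{4,1,3,2} = 0
G(16) = mex{2,4,1,2} = 0
G(17) = mex{0,2,4,0} = 1
G(18) = mex{0,0,2,3} = 1
G(19) = mex{0,0,0,3} = 1
G(20) = mex{1,0,0,1} = 2
G(21) = mex{1,1,0,4} = 2
G(22) = mex{1,1,1,2} = 0
G(23) = mex{2,1,1,0} = 3
G(24) = mex{2,2,1,0} = 3
Pile A: G(24) = 3.
Pile B: G(7) = 2.
Combined Grundy value = 3 ⊕ 2 = 1.

1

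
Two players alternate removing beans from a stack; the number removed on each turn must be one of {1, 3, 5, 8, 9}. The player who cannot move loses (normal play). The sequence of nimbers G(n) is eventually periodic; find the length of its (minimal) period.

16

G(0) = 0
G(1) = mex{0} = 1
G(2) = mex{1} = 0
G(3) = mex{0,0} = 1
G(4) = mex{1,1} = 0
G(5) = mex{0,0,0} = 1
G(6) = mex{1,1,1} = 0
G(7) = mex{0,0,0} = 1
G(8) = mex{1,1,1,0} = 2
G(9) = mex{2,0,0,1,0} = 3
G(10) = mex{3,1,1,0,1} = 2
G(11) = mex{2,2,0,1,0} = 3
G(12) = mex{3,3,1,0,1} = 2
G(13) = mex{2,2,2,1,0} = 3
G(14) = mex{3,3,3,0,1} = 2
G(15) = mex{2,2,2,1,0} = 3
G(16) = mex{3,3,3,2,1} = 0
G(17) = mex{0,2,2,3,2} = 1
G(18) = mex{1,3,3,2,3} = 0
G(19) = mex{0,0,2,3,2} = 1
G(20) = mex{1,1,3,2,3} = 0
G(21) = mex{0,0,0,3,2} = 1
G(22) = mex{1,1,1,2,3} = 0
G(23) = mex{0,0,0,3,2} = 1
G(24) = mex{1,1,1,0,3} = 2
G(25) = mex{2,0,0,1,0} = 3
G(26) = mex{3,1,1,0,1} = 2
G(27) = mex{2,2,0,1,0} = 3
G(28) = mex{3,3,1,0,1} = 2
G(29) = mex{2,2,2,1,0} = 3
G(30) = mex{3,3,3,0,1} = 2
G(31) = mex{2,2,2,1,0} = 3
G(32) = mex{3,3,3,2,1} = 0
G(33) = mex{0,2,2,3,2} = 1
G(n+16) = G(n) holds for n = 0,…,8 (a full window of length max(S) = 9), so the sequence is purely periodic with period 16.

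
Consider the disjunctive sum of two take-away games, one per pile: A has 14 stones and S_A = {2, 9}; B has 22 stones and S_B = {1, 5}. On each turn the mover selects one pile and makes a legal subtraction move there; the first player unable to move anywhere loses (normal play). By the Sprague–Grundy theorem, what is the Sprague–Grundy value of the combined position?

Pile A, S = {2, 9}:
G(0) = 0
G(1) = mex{} = 0
G(2) = mex{0} = 1
G(3) = mex{0} = 1
G(4) = mex{1} = 0
G(5) = mex{1} = 0
G(6) = mex{0} = 1
G(7) = mex{0} = 1
G(8) = mex{1} = 0
G(9) = mex{1,0} = 2
G(10) = mex{0,0} = 1
G(11) = mex{2,1} = 0
G(12) = mex{1,1} = 0
G(13) = mex{0,0} = 1
G(14) = mex{0,0} = 1
G_A(14) = 1.
Pile B, S = {1, 5}:
n :  0  1  2  3  4  5  6  7  8  9 10 11 12 13 14 15 16 17 18 19 20 21 22
G :  0  1  0  1  0  1  0  1  0  1  0  1  0  1  0  1  0  1  0  1  0  1  0
G_B(22) = 0.
Combined Grundy value = 1 ⊕ 0 = 1.

1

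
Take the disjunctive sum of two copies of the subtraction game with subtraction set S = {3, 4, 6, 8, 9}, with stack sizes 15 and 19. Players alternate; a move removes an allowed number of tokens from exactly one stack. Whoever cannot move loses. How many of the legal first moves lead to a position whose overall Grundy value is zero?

All stacks use S = {3, 4, 6, 8, 9}:
n :  0  1  2  3  4  5  6  7  8  9 10 11 12 13 14 15 16 17 18 19
G :  0  0  0  1  1  1  2  2  2  3  3  3  0  0  0  1  1  1  2  2
Stack A: G(15) = 1.
Stack B: G(19) = 2.
Combined Grundy value = 1 ⊕ 2 = 3.
A winning move leaves total XOR = 0, i.e. changes one component's Grundy value g to g ⊕ X where X is the current total.
Stack A: need g' = 1⊕3 = 2. Options: 15−3→G=0, 15−4→G=3, 15−6→G=3, 15−8→G=2, 15−9→G=2. Hits: 2.
Stack B: need g' = 2⊕3 = 1. Options: 19−3→G=1, 19−4→G=1, 19−6→G=0, 19−8→G=3, 19−9→G=3. Hits: 2.

4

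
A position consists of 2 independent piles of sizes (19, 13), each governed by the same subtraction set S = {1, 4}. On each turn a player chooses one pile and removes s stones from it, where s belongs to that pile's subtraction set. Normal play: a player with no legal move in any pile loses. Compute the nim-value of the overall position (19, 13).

3

All piles use S = {1, 4}:
n :  0  1  2  3  4  5  6  7  8  9 10 11 12 13 14 15 16 17 18 19
G :  0  1  0  1  2  0  1  0  1  2  0  1  0  1  2  0  1  0  1  2
Pile A: G(19) = 2.
Pile B: G(13) = 1.
Combined Grundy value = 2 ⊕ 1 = 3.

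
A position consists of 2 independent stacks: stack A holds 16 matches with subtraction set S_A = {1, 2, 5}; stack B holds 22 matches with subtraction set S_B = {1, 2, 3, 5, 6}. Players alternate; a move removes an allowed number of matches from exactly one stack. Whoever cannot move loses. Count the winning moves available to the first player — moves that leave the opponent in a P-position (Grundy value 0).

4

Stack A, S = {1, 2, 5}:
G(0) = 0
G(1) = mex{0} = 1
G(2) = mex{1,0} = 2
G(3) = mex{2,1} = 0
G(4) = mex{0,2} = 1
G(5) = mex{1,0,0} = 2
G(6) = mex{2,1,1} = 0
G(7) = mex{0,2,2} = 1
G(8) = mex{1,0,0} = 2
G(9) = mex{2,1,1} = 0
G(10) = mex{0,2,2} = 1
G(11) = mex{1,0,0} = 2
G(12) = mex{2,1,1} = 0
G(13) = mex{0,2,2} = 1
G(14) = mex{1,0,0} = 2
G(15) = mex{2,1,1} = 0
G(16) = mex{0,2,2} = 1
G_A(16) = 1.
Stack B, S = {1, 2, 3, 5, 6}:
n :  0  1  2  3  4  5  6  7  8  9 10 11 12 13 14 15 16 17 18 19 20 21 22
G :  0  1  2  3  0  1  2  3  0  1  2  3  0  1  2  3  0  1  2  3  0  1  2
G_B(22) = 2.
Combined Grundy value = 1 ⊕ 2 = 3.
A winning move leaves total XOR = 0, i.e. changes one component's Grundy value g to g ⊕ X where X is the current total.
Stack A: need g' = 1⊕3 = 2. Options: 16−1→G=0, 16−2→G=2, 16−5→G=2. Hits: 2.
Stack B: need g' = 2⊕3 = 1. Options: 22−1→G=1, 22−2→G=0, 22−3→G=3, 22−5→G=1, 22−6→G=0. Hits: 2.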